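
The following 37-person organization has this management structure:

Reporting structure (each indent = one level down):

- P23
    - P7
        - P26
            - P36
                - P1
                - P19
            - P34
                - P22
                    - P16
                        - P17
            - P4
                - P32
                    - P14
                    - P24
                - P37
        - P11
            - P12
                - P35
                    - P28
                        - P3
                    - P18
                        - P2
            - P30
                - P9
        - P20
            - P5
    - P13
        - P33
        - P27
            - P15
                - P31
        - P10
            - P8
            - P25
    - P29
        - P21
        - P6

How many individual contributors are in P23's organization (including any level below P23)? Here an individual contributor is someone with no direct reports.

The people in P23's organization with no one reporting to them are P6, P21, P25, P8, P31, P33, P5, P9, P2, P3, P37, P24, P14, P17, P19, P1. That is 16.

16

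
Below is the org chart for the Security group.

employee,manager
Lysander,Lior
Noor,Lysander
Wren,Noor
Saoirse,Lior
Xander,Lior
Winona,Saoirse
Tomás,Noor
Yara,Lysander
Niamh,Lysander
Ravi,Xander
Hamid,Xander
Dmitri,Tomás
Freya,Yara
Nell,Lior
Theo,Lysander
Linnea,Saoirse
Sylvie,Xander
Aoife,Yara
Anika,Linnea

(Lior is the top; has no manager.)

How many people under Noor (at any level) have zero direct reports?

2

The people in Noor's organization with no one reporting to them are Dmitri, Wren. That is 2.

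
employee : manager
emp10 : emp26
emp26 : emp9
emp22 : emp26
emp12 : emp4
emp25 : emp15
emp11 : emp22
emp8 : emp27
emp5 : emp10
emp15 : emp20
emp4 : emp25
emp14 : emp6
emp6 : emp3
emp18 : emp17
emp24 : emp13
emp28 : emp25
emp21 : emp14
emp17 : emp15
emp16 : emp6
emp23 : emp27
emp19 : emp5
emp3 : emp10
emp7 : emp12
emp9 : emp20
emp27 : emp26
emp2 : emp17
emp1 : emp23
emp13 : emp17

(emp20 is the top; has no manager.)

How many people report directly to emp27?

2

emp27 directly manages emp23, emp8. That is 2 direct reports.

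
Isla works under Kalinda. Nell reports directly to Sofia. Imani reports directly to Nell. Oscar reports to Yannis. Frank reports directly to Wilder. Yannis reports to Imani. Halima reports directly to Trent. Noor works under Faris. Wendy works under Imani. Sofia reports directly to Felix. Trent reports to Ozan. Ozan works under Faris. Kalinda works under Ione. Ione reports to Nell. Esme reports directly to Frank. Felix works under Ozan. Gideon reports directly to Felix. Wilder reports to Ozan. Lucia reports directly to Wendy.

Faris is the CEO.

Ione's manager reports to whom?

Sofia

Ione reports to Nell, and Nell reports to Sofia. So Ione's skip-level manager is Sofia.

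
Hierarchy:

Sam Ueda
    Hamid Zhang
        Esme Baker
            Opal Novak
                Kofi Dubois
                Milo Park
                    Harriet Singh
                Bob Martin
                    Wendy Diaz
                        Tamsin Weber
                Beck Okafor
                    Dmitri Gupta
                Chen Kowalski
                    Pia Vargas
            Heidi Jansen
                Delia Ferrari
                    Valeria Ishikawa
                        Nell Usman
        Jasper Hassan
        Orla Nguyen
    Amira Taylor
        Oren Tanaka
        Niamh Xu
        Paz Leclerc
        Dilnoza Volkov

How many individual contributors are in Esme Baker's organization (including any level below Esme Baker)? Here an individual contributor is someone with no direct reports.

6

The people in Esme Baker's organization with no one reporting to them are Nell Usman, Pia Vargas, Dmitri Gupta, Tamsin Weber, Harriet Singh, Kofi Dubois. That is 6.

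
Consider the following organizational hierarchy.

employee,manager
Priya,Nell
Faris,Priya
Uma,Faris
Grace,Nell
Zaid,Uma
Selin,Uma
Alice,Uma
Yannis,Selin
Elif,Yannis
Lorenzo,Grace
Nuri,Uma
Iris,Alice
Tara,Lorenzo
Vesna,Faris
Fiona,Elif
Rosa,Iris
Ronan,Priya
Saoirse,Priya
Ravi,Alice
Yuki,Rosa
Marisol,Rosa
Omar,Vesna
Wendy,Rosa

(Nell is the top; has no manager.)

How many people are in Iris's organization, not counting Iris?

4

Iris directly manages Rosa. Under Rosa: Wendy, Marisol, Yuki (3). That's 4 in total.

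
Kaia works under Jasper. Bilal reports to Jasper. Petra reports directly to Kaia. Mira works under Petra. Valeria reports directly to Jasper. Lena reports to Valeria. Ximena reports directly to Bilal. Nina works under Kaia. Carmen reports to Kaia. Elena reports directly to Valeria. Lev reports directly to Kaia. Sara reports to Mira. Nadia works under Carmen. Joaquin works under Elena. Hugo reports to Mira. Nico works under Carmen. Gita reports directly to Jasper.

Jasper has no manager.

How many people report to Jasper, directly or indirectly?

17

Jasper directly manages Kaia, Bilal, Valeria, Gita. Under Kaia: Lev, Carmen, Nico, Nadia, Nina, Petra, Mira, Hugo, Sara (9). Under Bilal: Ximena (1). Under Valeria: Elena, Joaquin, Lena (3). Gita has no reports. So Jasper's organization is 4 direct reports plus everyone under them: 10 + 2 + 4 + 1 = 17.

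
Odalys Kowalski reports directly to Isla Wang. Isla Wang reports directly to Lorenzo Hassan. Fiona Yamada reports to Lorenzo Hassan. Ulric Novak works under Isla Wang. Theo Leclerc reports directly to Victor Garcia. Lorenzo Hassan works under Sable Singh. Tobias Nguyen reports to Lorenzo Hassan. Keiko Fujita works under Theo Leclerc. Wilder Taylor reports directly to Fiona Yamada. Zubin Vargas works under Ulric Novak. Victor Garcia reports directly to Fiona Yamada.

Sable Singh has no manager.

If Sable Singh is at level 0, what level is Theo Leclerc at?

4

Chain from Theo Leclerc up to Sable Singh: Theo Leclerc → Victor Garcia → Fiona Yamada → Lorenzo Hassan → Sable Singh. That is 4 steps up, so Theo Leclerc is 4 levels below Sable Singh.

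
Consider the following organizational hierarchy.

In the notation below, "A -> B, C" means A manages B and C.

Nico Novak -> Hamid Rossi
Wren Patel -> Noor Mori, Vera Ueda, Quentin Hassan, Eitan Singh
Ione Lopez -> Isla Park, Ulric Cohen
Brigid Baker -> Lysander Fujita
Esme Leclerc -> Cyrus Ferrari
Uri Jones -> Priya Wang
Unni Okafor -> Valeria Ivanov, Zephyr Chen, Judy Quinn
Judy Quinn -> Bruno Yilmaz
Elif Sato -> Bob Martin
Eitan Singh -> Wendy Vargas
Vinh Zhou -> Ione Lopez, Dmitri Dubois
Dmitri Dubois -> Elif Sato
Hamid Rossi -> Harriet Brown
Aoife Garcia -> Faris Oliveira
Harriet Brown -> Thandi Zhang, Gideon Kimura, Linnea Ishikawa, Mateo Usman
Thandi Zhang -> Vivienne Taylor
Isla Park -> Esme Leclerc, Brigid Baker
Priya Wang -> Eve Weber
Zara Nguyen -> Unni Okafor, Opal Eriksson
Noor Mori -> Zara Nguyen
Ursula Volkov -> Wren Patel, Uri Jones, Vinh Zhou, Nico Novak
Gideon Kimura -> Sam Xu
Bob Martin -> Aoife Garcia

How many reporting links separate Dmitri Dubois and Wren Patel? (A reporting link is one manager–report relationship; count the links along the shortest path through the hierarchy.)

3

Dmitri Dubois is 2 levels below Ursula Volkov, and Wren Patel is 1 level below Ursula Volkov (their lowest common manager). The shortest path runs up from Dmitri Dubois to Ursula Volkov and back down to Wren Patel: 2 + 1 = 3 links.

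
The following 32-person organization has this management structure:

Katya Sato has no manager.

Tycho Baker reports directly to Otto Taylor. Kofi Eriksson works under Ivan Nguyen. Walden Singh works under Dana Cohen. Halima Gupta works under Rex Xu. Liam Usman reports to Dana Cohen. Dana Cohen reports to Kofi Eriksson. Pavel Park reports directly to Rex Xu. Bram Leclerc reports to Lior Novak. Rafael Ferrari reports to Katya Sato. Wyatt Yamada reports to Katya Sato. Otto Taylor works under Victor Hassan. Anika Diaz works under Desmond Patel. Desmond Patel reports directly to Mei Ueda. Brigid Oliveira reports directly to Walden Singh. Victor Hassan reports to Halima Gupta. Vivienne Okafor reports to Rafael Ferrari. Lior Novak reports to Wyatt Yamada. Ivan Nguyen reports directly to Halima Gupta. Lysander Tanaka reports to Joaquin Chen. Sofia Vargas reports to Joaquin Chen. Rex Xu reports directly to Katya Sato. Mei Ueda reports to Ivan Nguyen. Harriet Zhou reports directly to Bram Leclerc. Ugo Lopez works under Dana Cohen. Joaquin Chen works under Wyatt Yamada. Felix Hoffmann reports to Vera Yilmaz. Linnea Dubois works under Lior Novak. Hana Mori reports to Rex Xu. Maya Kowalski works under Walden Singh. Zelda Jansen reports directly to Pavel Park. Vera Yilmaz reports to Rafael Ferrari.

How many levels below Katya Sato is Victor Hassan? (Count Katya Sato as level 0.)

Chain from Victor Hassan up to Katya Sato: Victor Hassan → Halima Gupta → Rex Xu → Katya Sato. That is 3 steps up, so Victor Hassan is 3 levels below Katya Sato.

3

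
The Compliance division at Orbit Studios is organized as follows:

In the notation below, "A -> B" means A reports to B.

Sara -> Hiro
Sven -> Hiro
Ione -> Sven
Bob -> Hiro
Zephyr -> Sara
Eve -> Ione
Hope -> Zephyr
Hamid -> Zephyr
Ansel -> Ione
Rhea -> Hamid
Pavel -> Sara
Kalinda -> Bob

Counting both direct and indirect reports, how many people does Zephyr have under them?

Zephyr directly manages Hope, Hamid. Hope has no reports. Under Hamid: Rhea (1). So Zephyr's organization is 2 direct reports plus everyone under them: 1 + 2 = 3.

3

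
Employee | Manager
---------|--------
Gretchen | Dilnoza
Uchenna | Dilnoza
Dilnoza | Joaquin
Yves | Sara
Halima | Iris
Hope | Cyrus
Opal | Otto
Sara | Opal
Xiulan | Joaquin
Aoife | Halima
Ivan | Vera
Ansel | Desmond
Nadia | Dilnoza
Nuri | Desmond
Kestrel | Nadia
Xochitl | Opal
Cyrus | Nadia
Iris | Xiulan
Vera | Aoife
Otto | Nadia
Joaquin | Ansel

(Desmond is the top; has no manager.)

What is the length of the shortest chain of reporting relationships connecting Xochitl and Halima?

8

Xochitl is 5 levels below Joaquin, and Halima is 3 levels below Joaquin (their lowest common manager). The shortest path runs up from Xochitl to Joaquin and back down to Halima: 5 + 3 = 8 links.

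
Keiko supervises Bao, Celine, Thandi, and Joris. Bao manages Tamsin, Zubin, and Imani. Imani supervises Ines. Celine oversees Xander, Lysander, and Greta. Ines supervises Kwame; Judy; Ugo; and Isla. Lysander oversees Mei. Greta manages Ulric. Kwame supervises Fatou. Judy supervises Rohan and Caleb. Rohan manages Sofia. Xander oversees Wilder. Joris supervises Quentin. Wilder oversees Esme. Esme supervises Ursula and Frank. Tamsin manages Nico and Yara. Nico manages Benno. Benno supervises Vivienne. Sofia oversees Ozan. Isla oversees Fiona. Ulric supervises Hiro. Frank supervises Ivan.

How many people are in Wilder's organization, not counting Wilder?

4

Wilder directly manages Esme. Under Esme: Frank, Ivan, Ursula (3). That's 4 in total.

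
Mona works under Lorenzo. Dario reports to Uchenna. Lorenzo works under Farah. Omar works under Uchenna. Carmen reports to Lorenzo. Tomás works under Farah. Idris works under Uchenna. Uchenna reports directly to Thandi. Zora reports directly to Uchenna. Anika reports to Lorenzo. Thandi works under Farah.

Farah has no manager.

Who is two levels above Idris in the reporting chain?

Thandi

Idris reports to Uchenna, and Uchenna reports to Thandi. So Idris's skip-level manager is Thandi.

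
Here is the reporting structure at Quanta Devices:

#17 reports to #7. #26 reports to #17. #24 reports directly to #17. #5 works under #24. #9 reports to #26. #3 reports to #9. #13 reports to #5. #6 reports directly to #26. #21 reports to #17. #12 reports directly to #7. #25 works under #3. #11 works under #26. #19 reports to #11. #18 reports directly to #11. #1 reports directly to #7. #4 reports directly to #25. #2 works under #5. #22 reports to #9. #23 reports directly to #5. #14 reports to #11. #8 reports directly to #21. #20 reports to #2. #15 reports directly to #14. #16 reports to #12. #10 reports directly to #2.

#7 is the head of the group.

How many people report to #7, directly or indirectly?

25

#7 directly manages #17, #12, #1. Under #17: #21, #8, #24, #5, #23, #2, #10, #20, #13, #26, #11, #14, #15, #18, #19, #6, #9, #22, #3, #25, #4 (21). Under #12: #16 (1). #1 has no reports. So #7's organization is 3 direct reports plus everyone under them: 22 + 2 + 1 = 25.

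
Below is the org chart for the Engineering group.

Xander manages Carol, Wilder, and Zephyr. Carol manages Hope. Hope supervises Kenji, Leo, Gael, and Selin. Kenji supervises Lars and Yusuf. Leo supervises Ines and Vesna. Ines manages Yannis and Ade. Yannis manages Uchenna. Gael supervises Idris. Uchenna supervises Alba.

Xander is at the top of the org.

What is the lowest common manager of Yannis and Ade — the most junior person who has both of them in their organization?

Ines

Yannis's chain of managers is Ines, Leo, Hope, Carol, Xander. Ade's chain of managers is Ines, Leo, Hope, Carol, Xander. The first manager that appears in both chains is Ines.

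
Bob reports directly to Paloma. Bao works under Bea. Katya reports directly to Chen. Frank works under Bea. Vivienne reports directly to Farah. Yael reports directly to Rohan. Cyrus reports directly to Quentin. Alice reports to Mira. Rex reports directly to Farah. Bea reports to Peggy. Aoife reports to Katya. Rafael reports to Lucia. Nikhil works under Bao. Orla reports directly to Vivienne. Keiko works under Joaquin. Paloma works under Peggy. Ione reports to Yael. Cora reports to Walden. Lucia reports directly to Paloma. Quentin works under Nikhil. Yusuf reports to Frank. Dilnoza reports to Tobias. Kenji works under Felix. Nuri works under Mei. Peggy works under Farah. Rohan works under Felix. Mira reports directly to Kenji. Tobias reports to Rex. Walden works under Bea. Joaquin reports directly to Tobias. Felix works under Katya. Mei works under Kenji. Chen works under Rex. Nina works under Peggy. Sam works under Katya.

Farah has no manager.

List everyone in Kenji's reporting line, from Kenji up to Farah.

Kenji -> Felix -> Katya -> Chen -> Rex -> Farah

Kenji reports to Felix. Felix reports to Katya. Katya reports to Chen. Chen reports to Rex. Rex reports to Farah. Farah is at the top.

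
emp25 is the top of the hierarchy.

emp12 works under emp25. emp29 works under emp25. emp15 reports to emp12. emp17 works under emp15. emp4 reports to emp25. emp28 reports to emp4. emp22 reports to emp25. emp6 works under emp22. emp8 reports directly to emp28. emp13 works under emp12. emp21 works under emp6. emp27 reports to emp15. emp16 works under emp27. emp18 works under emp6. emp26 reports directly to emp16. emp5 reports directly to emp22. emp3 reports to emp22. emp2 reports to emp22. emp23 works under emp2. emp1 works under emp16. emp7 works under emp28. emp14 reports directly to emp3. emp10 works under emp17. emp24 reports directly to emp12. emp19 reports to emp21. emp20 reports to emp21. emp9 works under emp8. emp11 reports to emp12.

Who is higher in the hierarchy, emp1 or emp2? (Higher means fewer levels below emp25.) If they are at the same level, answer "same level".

emp1 is 5 levels below emp25; emp2 is 2. emp2 is higher.

emp2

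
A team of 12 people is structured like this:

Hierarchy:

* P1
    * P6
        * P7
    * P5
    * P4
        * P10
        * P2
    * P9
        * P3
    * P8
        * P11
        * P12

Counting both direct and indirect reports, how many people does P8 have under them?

2

P8 directly manages P11, P12. P11 has no reports. P12 has no reports. So P8's organization is 2 direct reports plus everyone under them: 1 + 1 = 2.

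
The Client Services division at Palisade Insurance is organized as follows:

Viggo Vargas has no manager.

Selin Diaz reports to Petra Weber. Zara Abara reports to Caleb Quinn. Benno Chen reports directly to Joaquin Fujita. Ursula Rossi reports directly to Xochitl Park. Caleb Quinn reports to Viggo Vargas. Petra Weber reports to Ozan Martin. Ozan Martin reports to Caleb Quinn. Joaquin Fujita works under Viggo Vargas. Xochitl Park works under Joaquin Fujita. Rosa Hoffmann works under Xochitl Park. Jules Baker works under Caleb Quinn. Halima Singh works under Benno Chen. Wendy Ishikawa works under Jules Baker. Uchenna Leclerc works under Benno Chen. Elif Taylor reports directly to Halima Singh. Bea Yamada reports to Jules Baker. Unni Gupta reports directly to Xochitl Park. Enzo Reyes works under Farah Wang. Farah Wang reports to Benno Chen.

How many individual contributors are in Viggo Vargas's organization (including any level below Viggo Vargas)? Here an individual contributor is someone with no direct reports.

The people in Viggo Vargas's organization with no one reporting to them are Bea Yamada, Wendy Ishikawa, Zara Abara, Selin Diaz, Unni Gupta, Rosa Hoffmann, Ursula Rossi, Uchenna Leclerc, Enzo Reyes, Elif Taylor. That is 10.

10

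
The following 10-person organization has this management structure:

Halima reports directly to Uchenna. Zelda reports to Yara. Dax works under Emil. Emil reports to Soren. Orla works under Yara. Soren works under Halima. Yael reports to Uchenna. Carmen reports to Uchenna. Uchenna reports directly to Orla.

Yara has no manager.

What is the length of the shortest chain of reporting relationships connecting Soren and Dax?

Dax is in Soren's organization: the chain from Dax up to Soren is Dax → Emil → Soren, which is 2 links.

2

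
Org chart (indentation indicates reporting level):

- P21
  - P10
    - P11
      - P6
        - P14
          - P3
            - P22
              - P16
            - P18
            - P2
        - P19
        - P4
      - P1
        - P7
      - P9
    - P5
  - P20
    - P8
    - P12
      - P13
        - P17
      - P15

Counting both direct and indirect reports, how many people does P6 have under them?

8

P6 directly manages P14, P19, P4. Under P14: P3, P2, P18, P22, P16 (5). P19 has no reports. P4 has no reports. So P6's organization is 3 direct reports plus everyone under them: 6 + 1 + 1 = 8.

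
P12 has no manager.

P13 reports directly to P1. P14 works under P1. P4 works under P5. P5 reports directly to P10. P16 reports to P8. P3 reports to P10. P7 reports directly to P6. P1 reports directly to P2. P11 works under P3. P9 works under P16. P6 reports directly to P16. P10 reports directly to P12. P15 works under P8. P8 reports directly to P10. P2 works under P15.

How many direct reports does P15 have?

1

P15 directly manages P2. That is 1 direct report.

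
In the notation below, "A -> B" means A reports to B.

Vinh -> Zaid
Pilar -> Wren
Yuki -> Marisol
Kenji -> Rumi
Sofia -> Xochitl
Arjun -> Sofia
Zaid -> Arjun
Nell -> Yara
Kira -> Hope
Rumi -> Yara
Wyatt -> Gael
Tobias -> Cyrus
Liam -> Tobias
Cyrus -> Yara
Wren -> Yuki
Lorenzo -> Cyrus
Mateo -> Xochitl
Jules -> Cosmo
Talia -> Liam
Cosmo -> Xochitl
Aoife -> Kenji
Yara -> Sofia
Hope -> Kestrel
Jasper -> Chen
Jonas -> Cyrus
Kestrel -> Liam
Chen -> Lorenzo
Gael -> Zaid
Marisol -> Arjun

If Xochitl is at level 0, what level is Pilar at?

6

Chain from Pilar up to Xochitl: Pilar → Wren → Yuki → Marisol → Arjun → Sofia → Xochitl. That is 6 steps up, so Pilar is 6 levels below Xochitl.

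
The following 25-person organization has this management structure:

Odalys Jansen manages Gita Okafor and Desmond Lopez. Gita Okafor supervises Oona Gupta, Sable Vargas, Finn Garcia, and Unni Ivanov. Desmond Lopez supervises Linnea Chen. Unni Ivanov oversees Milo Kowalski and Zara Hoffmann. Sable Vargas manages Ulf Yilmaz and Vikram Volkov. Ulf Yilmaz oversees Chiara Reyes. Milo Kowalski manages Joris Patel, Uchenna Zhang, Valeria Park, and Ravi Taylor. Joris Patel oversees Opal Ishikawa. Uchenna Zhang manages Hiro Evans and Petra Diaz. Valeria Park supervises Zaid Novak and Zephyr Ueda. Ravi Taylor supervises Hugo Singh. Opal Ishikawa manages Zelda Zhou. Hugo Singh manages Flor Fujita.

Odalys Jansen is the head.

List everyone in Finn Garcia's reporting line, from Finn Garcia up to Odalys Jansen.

Finn Garcia -> Gita Okafor -> Odalys Jansen

Finn Garcia reports to Gita Okafor. Gita Okafor reports to Odalys Jansen. Odalys Jansen is at the top.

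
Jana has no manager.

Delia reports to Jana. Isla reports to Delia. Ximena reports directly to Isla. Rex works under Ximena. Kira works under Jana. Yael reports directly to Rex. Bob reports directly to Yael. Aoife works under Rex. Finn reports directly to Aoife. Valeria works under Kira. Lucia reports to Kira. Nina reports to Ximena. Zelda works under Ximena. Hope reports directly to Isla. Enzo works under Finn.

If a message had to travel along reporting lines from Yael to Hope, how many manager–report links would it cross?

Yael is 3 levels below Isla, and Hope is 1 level below Isla (their lowest common manager). The shortest path runs up from Yael to Isla and back down to Hope: 3 + 1 = 4 links.

4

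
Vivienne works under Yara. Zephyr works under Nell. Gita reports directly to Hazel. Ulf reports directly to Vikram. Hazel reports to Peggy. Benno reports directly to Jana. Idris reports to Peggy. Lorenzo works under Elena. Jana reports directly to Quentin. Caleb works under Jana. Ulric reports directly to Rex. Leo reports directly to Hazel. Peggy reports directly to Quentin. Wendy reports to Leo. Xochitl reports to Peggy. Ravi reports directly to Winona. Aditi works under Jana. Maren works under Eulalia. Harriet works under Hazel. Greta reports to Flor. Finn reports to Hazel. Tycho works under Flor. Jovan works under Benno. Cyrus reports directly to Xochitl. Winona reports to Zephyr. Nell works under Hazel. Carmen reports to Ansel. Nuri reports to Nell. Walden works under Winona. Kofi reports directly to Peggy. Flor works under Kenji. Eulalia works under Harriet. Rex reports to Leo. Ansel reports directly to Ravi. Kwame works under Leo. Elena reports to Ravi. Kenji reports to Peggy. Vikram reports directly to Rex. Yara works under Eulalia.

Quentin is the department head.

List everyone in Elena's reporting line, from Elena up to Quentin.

Elena -> Ravi -> Winona -> Zephyr -> Nell -> Hazel -> Peggy -> Quentin

Elena reports to Ravi. Ravi reports to Winona. Winona reports to Zephyr. Zephyr reports to Nell. Nell reports to Hazel. Hazel reports to Peggy. Peggy reports to Quentin. Quentin is at the top.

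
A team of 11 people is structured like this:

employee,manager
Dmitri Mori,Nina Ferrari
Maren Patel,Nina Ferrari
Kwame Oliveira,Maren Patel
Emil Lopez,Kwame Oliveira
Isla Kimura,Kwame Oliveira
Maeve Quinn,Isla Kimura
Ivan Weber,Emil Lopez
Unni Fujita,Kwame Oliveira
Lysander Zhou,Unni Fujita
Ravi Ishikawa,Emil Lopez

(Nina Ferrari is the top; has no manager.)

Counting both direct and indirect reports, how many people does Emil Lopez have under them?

2

Emil Lopez directly manages Ivan Weber, Ravi Ishikawa. Ivan Weber has no reports. Ravi Ishikawa has no reports. So Emil Lopez's organization is 2 direct reports plus everyone under them: 1 + 1 = 2.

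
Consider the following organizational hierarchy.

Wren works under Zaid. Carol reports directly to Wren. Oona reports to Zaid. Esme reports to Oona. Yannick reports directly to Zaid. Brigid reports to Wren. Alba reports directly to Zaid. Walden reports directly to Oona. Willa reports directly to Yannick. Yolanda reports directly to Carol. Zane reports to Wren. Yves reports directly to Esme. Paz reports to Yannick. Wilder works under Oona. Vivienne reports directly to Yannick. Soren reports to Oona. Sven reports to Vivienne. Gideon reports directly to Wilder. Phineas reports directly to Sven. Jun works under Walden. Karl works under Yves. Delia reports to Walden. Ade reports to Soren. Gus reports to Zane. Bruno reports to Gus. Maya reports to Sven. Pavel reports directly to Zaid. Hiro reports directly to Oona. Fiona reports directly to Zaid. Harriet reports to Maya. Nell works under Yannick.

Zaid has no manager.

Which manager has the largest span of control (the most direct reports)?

Zaid

Direct-report counts: Zaid has 6; Yannick has 4; Vivienne has 1; Sven has 2; Maya has 1; Oona has 5; Soren has 1; Wilder has 1; Walden has 2; Esme has 1; Yves has 1; Wren has 3; Zane has 1; Gus has 1; Carol has 1. The largest is 6, held by Zaid.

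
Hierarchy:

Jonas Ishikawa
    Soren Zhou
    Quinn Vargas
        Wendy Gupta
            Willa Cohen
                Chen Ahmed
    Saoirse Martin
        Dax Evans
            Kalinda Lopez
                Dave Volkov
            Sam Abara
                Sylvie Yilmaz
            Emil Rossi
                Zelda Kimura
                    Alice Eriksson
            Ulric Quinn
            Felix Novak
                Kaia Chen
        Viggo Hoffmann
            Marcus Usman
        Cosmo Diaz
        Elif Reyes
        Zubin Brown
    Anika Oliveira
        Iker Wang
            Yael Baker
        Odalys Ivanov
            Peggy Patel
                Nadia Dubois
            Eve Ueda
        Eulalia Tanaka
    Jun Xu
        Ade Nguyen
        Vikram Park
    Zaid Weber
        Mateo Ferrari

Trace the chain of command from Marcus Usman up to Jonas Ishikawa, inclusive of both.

Marcus Usman -> Viggo Hoffmann -> Saoirse Martin -> Jonas Ishikawa

Marcus Usman reports to Viggo Hoffmann. Viggo Hoffmann reports to Saoirse Martin. Saoirse Martin reports to Jonas Ishikawa. Jonas Ishikawa is at the top.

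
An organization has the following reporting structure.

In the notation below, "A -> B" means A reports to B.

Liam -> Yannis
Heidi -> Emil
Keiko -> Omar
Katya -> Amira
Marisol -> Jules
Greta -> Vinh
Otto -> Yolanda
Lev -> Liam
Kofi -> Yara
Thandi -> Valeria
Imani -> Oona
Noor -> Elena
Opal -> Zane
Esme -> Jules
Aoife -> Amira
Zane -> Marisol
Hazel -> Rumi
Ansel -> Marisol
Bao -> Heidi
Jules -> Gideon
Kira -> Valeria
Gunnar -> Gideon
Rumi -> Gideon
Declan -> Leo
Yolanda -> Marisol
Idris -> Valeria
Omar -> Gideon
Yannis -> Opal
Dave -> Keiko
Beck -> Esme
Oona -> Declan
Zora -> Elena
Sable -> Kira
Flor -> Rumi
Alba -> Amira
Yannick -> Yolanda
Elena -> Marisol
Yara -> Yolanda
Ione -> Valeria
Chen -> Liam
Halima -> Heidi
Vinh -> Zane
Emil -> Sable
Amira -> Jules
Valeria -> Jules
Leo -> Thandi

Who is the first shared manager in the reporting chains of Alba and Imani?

Jules

Alba's chain of managers is Amira, Jules, Gideon. Imani's chain of managers is Oona, Declan, Leo, Thandi, Valeria, Jules, Gideon. The first manager that appears in both chains is Jules.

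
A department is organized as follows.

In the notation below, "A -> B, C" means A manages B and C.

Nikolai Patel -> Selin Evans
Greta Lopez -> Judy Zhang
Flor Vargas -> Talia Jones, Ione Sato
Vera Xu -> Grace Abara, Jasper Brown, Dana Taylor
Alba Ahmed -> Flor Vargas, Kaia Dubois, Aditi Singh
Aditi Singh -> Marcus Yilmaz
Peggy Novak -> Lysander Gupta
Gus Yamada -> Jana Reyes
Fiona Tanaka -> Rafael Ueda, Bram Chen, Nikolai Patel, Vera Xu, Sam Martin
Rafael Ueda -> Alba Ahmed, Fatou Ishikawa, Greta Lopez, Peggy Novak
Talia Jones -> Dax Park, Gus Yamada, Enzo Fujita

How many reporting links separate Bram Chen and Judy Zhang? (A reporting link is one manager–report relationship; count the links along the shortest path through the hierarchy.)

Bram Chen is 1 level below Fiona Tanaka, and Judy Zhang is 3 levels below Fiona Tanaka (their lowest common manager). The shortest path runs up from Bram Chen to Fiona Tanaka and back down to Judy Zhang: 1 + 3 = 4 links.

4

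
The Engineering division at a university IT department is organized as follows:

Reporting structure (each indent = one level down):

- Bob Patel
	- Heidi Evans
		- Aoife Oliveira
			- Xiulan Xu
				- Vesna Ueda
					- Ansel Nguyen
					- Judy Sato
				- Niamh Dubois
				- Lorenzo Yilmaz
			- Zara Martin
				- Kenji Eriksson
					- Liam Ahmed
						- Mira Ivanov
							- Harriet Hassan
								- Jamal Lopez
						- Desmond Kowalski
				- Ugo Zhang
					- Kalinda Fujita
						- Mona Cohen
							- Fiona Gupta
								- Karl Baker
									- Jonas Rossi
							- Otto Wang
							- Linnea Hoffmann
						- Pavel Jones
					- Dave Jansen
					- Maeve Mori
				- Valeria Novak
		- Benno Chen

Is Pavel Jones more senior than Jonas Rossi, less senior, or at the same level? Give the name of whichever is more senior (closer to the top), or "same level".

Pavel Jones is 6 levels below Bob Patel; Jonas Rossi is 9. Pavel Jones is higher.

Pavel Jones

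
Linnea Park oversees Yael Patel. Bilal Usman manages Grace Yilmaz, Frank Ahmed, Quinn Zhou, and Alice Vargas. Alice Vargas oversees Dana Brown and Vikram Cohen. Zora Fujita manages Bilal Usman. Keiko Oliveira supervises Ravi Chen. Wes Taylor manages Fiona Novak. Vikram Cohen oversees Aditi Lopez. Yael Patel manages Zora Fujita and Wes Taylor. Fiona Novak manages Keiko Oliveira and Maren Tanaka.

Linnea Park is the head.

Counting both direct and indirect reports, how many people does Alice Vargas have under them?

Alice Vargas directly manages Dana Brown, Vikram Cohen. Dana Brown has no reports. Under Vikram Cohen: Aditi Lopez (1). So Alice Vargas's organization is 2 direct reports plus everyone under them: 1 + 2 = 3.

3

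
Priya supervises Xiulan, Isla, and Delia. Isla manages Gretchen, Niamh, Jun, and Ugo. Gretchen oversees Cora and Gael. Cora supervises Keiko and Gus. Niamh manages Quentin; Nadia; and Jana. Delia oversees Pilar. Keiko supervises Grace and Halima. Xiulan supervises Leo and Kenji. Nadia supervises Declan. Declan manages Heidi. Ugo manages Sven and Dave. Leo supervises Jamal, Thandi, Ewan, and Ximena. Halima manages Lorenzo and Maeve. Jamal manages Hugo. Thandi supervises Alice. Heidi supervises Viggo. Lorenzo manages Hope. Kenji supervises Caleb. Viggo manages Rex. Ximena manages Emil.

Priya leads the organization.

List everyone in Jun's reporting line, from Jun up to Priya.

Jun reports to Isla. Isla reports to Priya. Priya is at the top.

Jun -> Isla -> Priya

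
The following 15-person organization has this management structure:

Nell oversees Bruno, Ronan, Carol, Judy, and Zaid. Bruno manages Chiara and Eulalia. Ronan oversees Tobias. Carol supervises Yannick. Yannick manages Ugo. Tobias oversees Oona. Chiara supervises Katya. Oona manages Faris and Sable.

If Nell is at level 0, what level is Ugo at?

Chain from Ugo up to Nell: Ugo → Yannick → Carol → Nell. That is 3 steps up, so Ugo is 3 levels below Nell.

3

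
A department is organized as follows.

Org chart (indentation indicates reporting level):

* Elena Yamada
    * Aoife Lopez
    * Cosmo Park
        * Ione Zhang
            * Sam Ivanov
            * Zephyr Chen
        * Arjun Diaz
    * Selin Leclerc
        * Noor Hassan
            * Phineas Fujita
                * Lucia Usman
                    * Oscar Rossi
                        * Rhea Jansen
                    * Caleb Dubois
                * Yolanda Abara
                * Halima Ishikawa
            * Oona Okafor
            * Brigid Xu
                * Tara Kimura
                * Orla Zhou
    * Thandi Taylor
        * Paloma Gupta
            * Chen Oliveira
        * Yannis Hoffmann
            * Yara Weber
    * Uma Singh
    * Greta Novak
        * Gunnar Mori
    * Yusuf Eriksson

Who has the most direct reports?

Direct-report counts: Elena Yamada has 7; Greta Novak has 1; Thandi Taylor has 2; Yannis Hoffmann has 1; Paloma Gupta has 1; Selin Leclerc has 1; Noor Hassan has 3; Brigid Xu has 2; Phineas Fujita has 3; Lucia Usman has 2; Oscar Rossi has 1; Cosmo Park has 2; Ione Zhang has 2. The largest is 7, held by Elena Yamada.

Elena Yamada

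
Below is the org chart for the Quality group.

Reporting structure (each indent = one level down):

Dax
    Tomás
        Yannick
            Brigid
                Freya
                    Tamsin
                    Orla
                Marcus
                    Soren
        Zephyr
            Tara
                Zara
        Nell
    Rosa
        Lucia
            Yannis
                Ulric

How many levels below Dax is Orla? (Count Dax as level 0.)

5

Chain from Orla up to Dax: Orla → Freya → Brigid → Yannick → Tomás → Dax. That is 5 steps up, so Orla is 5 levels below Dax.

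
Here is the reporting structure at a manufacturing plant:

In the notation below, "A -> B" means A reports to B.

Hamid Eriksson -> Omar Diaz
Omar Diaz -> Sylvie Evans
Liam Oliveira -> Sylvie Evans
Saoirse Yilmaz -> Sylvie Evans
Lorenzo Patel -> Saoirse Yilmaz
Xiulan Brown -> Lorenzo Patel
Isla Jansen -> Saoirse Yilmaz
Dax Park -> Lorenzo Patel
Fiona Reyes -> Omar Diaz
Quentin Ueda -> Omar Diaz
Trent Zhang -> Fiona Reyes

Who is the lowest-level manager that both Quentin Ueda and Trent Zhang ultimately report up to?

Omar Diaz

Quentin Ueda's chain of managers is Omar Diaz, Sylvie Evans. Trent Zhang's chain of managers is Fiona Reyes, Omar Diaz, Sylvie Evans. The first manager that appears in both chains is Omar Diaz.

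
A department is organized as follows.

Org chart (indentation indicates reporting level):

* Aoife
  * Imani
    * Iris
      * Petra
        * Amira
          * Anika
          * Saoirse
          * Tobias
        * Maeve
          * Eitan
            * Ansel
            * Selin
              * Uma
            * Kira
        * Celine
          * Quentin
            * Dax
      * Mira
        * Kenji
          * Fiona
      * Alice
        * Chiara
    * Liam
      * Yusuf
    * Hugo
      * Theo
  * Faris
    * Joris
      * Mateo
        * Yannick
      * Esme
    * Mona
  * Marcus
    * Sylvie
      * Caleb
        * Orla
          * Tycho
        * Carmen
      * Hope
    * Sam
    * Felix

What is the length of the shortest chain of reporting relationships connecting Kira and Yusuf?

7

Kira is 5 levels below Imani, and Yusuf is 2 levels below Imani (their lowest common manager). The shortest path runs up from Kira to Imani and back down to Yusuf: 5 + 2 = 7 links.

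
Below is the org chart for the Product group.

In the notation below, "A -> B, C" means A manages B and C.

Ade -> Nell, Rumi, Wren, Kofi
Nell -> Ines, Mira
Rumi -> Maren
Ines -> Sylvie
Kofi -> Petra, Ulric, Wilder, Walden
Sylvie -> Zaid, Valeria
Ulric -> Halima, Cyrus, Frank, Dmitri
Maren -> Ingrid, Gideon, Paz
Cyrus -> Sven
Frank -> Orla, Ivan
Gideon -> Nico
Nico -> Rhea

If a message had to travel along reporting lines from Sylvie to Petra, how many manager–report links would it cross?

5

Sylvie is 3 levels below Ade, and Petra is 2 levels below Ade (their lowest common manager). The shortest path runs up from Sylvie to Ade and back down to Petra: 3 + 2 = 5 links.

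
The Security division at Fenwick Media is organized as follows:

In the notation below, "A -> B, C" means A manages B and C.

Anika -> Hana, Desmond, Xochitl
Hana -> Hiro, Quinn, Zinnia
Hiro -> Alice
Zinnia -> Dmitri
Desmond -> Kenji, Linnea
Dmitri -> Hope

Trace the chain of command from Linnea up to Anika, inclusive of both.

Linnea reports to Desmond. Desmond reports to Anika. Anika is at the top.

Linnea -> Desmond -> Anika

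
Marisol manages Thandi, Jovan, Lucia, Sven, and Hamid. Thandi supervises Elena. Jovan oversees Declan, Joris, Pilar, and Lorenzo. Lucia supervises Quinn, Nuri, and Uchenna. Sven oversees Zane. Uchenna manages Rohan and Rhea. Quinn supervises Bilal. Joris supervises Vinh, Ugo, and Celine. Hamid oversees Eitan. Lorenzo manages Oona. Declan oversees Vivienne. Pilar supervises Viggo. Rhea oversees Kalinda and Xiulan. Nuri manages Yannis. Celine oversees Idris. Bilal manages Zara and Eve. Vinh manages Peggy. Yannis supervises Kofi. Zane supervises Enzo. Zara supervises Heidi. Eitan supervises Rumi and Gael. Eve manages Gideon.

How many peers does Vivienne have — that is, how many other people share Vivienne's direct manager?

0

Vivienne reports to Declan, and Declan has no other direct reports. Vivienne has 0 peers.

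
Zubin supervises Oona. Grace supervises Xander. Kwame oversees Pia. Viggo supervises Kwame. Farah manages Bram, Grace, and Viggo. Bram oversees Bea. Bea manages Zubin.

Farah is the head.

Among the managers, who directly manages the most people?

Farah

Direct-report counts: Farah has 3; Viggo has 1; Kwame has 1; Grace has 1; Bram has 1; Bea has 1; Zubin has 1. The largest is 3, held by Farah.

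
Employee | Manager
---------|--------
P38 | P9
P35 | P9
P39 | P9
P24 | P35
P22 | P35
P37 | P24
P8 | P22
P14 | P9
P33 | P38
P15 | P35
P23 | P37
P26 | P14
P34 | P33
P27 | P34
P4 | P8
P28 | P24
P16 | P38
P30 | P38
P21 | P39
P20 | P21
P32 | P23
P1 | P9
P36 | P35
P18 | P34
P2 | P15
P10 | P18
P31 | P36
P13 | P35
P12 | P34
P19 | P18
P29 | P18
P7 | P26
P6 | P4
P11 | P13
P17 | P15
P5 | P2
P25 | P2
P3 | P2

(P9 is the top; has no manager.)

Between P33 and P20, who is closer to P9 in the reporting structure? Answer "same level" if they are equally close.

P33 is 2 levels below P9; P20 is 3. P33 is higher.

P33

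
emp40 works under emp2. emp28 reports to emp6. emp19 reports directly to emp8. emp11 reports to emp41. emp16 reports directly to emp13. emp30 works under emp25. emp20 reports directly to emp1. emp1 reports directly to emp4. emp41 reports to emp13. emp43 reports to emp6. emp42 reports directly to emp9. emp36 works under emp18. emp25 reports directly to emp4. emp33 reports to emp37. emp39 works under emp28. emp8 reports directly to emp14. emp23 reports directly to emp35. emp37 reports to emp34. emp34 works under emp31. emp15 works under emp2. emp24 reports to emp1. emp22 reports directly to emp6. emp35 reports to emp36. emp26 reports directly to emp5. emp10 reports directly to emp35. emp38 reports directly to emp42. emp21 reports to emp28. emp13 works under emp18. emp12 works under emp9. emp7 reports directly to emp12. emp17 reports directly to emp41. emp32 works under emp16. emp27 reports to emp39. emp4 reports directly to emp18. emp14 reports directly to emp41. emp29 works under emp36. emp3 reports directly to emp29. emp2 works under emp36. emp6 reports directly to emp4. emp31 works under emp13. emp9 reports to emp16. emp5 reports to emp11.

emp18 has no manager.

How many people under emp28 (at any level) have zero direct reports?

2

The people in emp28's organization with no one reporting to them are emp27, emp21. That is 2.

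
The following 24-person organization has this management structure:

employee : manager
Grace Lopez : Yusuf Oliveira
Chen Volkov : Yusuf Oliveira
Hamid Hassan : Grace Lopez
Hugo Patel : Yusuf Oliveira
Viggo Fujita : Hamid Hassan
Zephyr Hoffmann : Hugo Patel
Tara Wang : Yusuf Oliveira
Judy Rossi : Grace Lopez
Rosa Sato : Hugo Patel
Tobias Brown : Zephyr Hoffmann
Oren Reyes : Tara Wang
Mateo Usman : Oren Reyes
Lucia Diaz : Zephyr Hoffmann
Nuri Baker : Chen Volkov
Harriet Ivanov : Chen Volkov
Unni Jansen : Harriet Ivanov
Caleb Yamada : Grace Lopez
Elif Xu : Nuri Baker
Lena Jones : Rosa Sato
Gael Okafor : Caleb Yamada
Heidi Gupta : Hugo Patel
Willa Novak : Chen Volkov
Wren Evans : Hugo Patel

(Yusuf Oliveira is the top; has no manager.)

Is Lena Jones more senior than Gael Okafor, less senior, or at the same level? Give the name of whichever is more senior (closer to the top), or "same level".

Both Lena Jones and Gael Okafor are 3 levels below Yusuf Oliveira.

same level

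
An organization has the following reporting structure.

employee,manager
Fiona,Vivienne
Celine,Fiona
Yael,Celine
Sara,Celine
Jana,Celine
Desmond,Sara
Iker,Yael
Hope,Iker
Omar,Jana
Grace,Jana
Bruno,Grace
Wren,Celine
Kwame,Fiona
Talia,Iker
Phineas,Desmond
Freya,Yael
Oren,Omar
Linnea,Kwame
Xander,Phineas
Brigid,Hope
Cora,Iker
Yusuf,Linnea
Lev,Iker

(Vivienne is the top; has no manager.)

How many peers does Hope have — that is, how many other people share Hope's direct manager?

Hope reports to Iker. Iker's other direct reports are Talia, Cora, Lev — 3 peers.

3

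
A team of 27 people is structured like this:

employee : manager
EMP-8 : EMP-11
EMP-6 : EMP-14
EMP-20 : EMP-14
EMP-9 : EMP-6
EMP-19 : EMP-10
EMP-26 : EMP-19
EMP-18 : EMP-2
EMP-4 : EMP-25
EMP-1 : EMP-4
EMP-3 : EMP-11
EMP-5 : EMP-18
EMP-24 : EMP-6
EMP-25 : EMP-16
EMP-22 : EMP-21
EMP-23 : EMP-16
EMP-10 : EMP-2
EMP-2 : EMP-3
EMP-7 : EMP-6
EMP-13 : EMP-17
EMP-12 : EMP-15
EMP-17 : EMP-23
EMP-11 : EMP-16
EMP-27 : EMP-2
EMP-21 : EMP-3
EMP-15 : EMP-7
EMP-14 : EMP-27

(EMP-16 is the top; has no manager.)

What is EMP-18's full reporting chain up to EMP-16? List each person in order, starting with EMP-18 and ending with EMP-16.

EMP-18 reports to EMP-2. EMP-2 reports to EMP-3. EMP-3 reports to EMP-11. EMP-11 reports to EMP-16. EMP-16 is at the top.

EMP-18 -> EMP-2 -> EMP-3 -> EMP-11 -> EMP-16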